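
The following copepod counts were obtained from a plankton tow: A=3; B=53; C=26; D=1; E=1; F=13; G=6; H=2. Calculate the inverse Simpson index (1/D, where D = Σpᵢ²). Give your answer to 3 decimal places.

Total N = 3+53+26+1+1+13+6+2 = 105, so the proportions are 0.028571, 0.504762, 0.247619, 0.009524, 0.009524, 0.12381, 0.057143, 0.019048 (working shown to 6 dp, full precision carried).
D = 0.028571² + 0.504762² + 0.247619² + 0.009524² + 0.009524² + 0.12381² + 0.057143² + 0.019048² = 0.000816 + 0.254785 + 0.061315 + 0.000091 + 0.000091 + 0.015329 + 0.003265 + 0.000363 = 0.336054.
So 1/D = 2.97571, i.e. 2.976 to 3 decimal places.

2.976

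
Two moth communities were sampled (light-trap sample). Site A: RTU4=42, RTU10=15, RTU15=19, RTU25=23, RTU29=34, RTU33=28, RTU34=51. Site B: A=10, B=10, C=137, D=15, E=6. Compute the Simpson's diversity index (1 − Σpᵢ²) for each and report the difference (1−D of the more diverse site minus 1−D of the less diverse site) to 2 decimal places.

0.44

Site A: N=212, proportions 0.1981, 0.0708, 0.0896, 0.1085, 0.1604, 0.1321, 0.2406, giving 1−D = 0.8349 (working shown to 4 dp, full precision carried).
Site B: N=178, proportions 0.0562, 0.0562, 0.7697, 0.0843, 0.0337, giving 1−D = 0.3931.
Difference = |0.8349 − 0.3931| = 0.4418, i.e. 0.44 to 2 decimal places.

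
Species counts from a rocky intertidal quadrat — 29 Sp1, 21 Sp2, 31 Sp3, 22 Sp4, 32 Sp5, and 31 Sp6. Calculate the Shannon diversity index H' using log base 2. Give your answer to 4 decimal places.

2.5655

Total N = 29+21+31+22+32+31 = 166, so the proportions are 0.174699, 0.126506, 0.186747, 0.13253, 0.192771, 0.186747 (working shown to 6 dp, full precision carried).
Each pᵢ log₂ pᵢ term: 0.174699×(-2.517058)=-0.439727, 0.126506×(-2.982722)=-0.377332, 0.186747×(-2.420843)=-0.452085, 0.13253×(-2.915608)=-0.386406, 0.192771×(-2.375039)=-0.457839, 0.186747×(-2.420843)=-0.452085.
Sum = -2.565474, so H' = 2.5655.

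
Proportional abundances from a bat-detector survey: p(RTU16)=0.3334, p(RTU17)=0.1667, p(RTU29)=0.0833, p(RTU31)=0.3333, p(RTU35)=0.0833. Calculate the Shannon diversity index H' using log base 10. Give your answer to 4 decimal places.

0.6276

Each pᵢ log₁₀ pᵢ term (working shown to 6 dp, full precision carried): 0.3334×(-0.477034)=-0.159043, 0.1667×(-0.778064)=-0.129703, 0.0833×(-1.079355)=-0.089910, 0.3333×(-0.477165)=-0.159039, 0.0833×(-1.079355)=-0.089910.
Sum = -0.627606, so H' = 0.6276.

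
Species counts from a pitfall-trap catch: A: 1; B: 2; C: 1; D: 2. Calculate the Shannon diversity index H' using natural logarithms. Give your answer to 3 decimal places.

Total N = 1+2+1+2 = 6, so the proportions are 0.16667, 0.33333, 0.16667, 0.33333 (working shown to 5 dp, full precision carried).
Each pᵢ ln pᵢ term: 0.16667×(-1.79176)=-0.29863, 0.33333×(-1.09861)=-0.36620, 0.16667×(-1.79176)=-0.29863, 0.33333×(-1.09861)=-0.36620.
Sum = -1.32966, so H' = 1.330.

1.330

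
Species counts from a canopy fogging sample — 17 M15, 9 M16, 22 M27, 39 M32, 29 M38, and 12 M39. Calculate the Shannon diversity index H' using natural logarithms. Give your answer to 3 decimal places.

Total N = 17+9+22+39+29+12 = 128, so the proportions are 0.13281, 0.07031, 0.17188, 0.30469, 0.22656, 0.09375 (working shown to 5 dp, full precision carried).
Each pᵢ ln pᵢ term: 0.13281×(-2.01882)=-0.26812, 0.07031×(-2.65481)=-0.18667, 0.17188×(-1.76099)=-0.30267, 0.30469×(-1.18847)=-0.36211, 0.22656×(-1.48473)=-0.33639, 0.09375×(-2.36712)=-0.22192.
Sum = -1.67787, so H' = 1.678.

1.678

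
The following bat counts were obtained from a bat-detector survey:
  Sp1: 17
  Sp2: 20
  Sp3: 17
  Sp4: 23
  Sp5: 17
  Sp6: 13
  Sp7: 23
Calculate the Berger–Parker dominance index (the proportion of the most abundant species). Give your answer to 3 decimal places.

Total N = 17+20+17+23+17+13+23 = 130, so the proportions are 0.13077, 0.15385, 0.13077, 0.17692, 0.13077, 0.1, 0.17692 (working shown to 5 dp, full precision carried).
The largest proportion is 0.17692, i.e. d = 0.177 to 3 decimal places.

0.177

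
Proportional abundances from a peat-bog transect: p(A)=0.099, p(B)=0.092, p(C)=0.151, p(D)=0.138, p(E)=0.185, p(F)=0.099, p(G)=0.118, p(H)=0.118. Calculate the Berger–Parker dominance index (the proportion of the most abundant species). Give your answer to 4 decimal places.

The largest proportion is 0.185, i.e. d = 0.1850 to 4 decimal places.

0.1850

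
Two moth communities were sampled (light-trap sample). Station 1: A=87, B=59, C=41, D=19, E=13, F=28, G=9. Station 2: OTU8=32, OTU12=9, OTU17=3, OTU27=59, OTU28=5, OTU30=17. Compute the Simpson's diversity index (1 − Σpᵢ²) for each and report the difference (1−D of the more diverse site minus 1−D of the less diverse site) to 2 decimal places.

Station 1: N=256, proportions 0.33984, 0.23047, 0.16016, 0.07422, 0.05078, 0.10938, 0.03516, giving 1−D = 0.78445 (working shown to 5 dp, full precision carried).
Station 2: N=125, proportions 0.256, 0.072, 0.024, 0.472, 0.04, 0.136, giving 1−D = 0.68582.
Difference = |0.78445 − 0.68582| = 0.09863, i.e. 0.10 to 2 decimal places.

0.10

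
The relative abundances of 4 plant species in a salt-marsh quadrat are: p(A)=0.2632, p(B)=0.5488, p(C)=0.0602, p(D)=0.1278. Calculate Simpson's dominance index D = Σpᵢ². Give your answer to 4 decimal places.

0.3904

D = 0.2632² + 0.5488² + 0.0602² + 0.1278² = 0.069274 + 0.301181 + 0.003624 + 0.016333 = 0.390413 (working shown to 6 dp, full precision carried).
To 4 decimal places, D = 0.3904.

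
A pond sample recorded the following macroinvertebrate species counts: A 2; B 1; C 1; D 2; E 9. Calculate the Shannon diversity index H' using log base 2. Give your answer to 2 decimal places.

1.74

Total N = 2+1+1+2+9 = 15, so the proportions are 0.1333, 0.0667, 0.0667, 0.1333, 0.6 (working shown to 4 dp, full precision carried).
Each pᵢ log₂ pᵢ term: 0.1333×(-2.9069)=-0.3876, 0.0667×(-3.9069)=-0.2605, 0.0667×(-3.9069)=-0.2605, 0.1333×(-2.9069)=-0.3876, 0.6×(-0.7370)=-0.4422.
Sum = -1.7383, so H' = 1.74.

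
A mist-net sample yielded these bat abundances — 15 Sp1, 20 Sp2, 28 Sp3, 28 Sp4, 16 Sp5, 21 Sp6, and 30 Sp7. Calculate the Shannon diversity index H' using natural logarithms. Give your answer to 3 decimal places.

Total N = 15+20+28+28+16+21+30 = 158, so the proportions are 0.09494, 0.12658, 0.17722, 0.17722, 0.10127, 0.13291, 0.18987 (working shown to 5 dp, full precision carried).
Each pᵢ ln pᵢ term: 0.09494×(-2.35454)=-0.22353, 0.12658×(-2.06686)=-0.26163, 0.17722×(-1.73039)=-0.30665, 0.17722×(-1.73039)=-0.30665, 0.10127×(-2.29001)=-0.23190, 0.13291×(-2.01807)=-0.26822, 0.18987×(-1.66140)=-0.31546.
Sum = -1.91404, so H' = 1.914.

1.914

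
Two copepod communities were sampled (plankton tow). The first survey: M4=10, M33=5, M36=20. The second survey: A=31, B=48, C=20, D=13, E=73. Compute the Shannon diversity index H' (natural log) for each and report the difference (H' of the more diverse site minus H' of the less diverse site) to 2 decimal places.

The first survey: N=35, proportions 0.2857, 0.1429, 0.5714, giving H' = 0.9557 (working shown to 4 dp, full precision carried).
The second survey: N=185, proportions 0.1676, 0.2595, 0.1081, 0.0703, 0.3946, giving H' = 1.4434.
Difference = |0.9557 − 1.4434| = 0.4877, i.e. 0.49 to 2 decimal places.

0.49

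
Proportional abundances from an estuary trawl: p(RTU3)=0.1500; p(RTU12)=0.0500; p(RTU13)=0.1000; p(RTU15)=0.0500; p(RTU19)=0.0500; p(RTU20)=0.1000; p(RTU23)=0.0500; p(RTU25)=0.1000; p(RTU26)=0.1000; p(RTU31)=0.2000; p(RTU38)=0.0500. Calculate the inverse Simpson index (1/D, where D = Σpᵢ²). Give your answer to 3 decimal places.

D = 0.15² + 0.05² + 0.1² + 0.05² + 0.05² + 0.1² + 0.05² + 0.1² + 0.1² + 0.2² + 0.05² = 0.0225000 + 0.0025000 + 0.0100000 + 0.0025000 + 0.0025000 + 0.0100000 + 0.0025000 + 0.0100000 + 0.0100000 + 0.0400000 + 0.0025000 = 0.1150000 (working shown to 7 dp, full precision carried).
So 1/D = 8.69565, i.e. 8.696 to 3 decimal places.

8.696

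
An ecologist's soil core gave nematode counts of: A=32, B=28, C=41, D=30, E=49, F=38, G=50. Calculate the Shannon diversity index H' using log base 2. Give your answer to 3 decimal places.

2.774

Total N = 32+28+41+30+49+38+50 = 268, so the proportions are 0.1194, 0.10448, 0.15299, 0.11194, 0.18284, 0.14179, 0.18657 (working shown to 5 dp, full precision carried).
Each pᵢ log₂ pᵢ term: 0.1194×(-3.06609)=-0.36610, 0.10448×(-3.25873)=-0.34046, 0.15299×(-2.70854)=-0.41437, 0.11194×(-3.15920)=-0.35364, 0.18284×(-2.45138)=-0.44820, 0.14179×(-2.81816)=-0.39959, 0.18657×(-2.42223)=-0.45191.
Sum = -2.77427, so H' = 2.774.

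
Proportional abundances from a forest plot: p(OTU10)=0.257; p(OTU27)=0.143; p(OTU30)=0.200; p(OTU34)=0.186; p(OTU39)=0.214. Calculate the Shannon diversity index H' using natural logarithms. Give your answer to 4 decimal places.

1.5920

Each pᵢ ln pᵢ term (working shown to 6 dp, full precision carried): 0.257×(-1.358679)=-0.349181, 0.143×(-1.944911)=-0.278122, 0.2×(-1.609438)=-0.321888, 0.186×(-1.682009)=-0.312854, 0.214×(-1.541779)=-0.329941.
Sum = -1.591985, so H' = 1.5920.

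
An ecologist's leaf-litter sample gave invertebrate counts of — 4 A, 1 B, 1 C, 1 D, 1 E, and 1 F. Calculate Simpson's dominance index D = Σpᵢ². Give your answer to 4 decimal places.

Total N = 4+1+1+1+1+1 = 9, so the proportions are 0.444444, 0.111111, 0.111111, 0.111111, 0.111111, 0.111111 (working shown to 6 dp, full precision carried).
D = 0.444444² + 0.111111² + 0.111111² + 0.111111² + 0.111111² + 0.111111² = 0.197531 + 0.012346 + 0.012346 + 0.012346 + 0.012346 + 0.012346 = 0.259259.
To 4 decimal places, D = 0.2593.

0.2593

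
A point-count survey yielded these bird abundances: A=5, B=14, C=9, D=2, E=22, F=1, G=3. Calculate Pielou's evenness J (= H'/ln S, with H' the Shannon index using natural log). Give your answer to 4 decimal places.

0.8072

Total N = 5+14+9+2+22+1+3 = 56, so the proportions are 0.089286, 0.25, 0.160714, 0.035714, 0.392857, 0.017857, 0.053571 (working shown to 6 dp, full precision carried).
H' = −Σ pᵢ ln pᵢ = −((-0.215707) + (-0.346574) + (-0.293806) + (-0.119007) + (-0.367050) + (-0.071881) + (-0.156790)) = 1.570815.
With S = 7 species, ln S = 1.945910, so J = 1.570815/1.945910 = 0.807239, i.e. 0.8072 to 4 decimal places.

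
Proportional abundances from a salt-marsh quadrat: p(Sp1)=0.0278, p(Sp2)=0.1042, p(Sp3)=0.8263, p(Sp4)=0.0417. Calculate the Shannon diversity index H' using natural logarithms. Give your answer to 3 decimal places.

0.625

Each pᵢ ln pᵢ term (working shown to 5 dp, full precision carried): 0.0278×(-3.58272)=-0.09960, 0.1042×(-2.26144)=-0.23564, 0.8263×(-0.19080)=-0.15766, 0.0417×(-3.17725)=-0.13249.
Sum = -0.62539, so H' = 0.625.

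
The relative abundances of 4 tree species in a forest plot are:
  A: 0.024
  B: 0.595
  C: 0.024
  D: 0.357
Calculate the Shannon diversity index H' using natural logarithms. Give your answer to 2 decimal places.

Each pᵢ ln pᵢ term (working shown to 4 dp, full precision carried): 0.024×(-3.7297)=-0.0895, 0.595×(-0.5192)=-0.3089, 0.024×(-3.7297)=-0.0895, 0.357×(-1.0300)=-0.3677.
Sum = -0.8557, so H' = 0.86.

0.86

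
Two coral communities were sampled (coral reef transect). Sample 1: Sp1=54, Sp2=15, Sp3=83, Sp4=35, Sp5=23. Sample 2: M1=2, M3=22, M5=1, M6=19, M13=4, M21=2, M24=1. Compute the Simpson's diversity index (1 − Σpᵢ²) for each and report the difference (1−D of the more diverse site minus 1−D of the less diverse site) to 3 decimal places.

0.068

Sample 1: N=210, proportions 0.25714, 0.07143, 0.39524, 0.16667, 0.10952, giving 1−D = 0.73279 (working shown to 5 dp, full precision carried).
Sample 2: N=51, proportions 0.03922, 0.43137, 0.01961, 0.37255, 0.07843, 0.03922, 0.01961, giving 1−D = 0.66513.
Difference = |0.73279 − 0.66513| = 0.06766, i.e. 0.068 to 3 decimal places.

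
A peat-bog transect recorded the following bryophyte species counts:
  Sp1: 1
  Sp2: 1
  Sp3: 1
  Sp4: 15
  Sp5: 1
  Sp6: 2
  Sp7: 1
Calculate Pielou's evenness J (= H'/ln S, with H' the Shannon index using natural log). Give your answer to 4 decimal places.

Total N = 1+1+1+15+1+2+1 = 22, so the proportions are 0.045455, 0.045455, 0.045455, 0.681818, 0.045455, 0.090909, 0.045455 (working shown to 6 dp, full precision carried).
H' = −Σ pᵢ ln pᵢ = −((-0.140502) + (-0.140502) + (-0.140502) + (-0.261131) + (-0.140502) + (-0.217990) + (-0.140502)) = 1.181631.
With S = 7 species, ln S = 1.945910, so J = 1.181631/1.945910 = 0.607238, i.e. 0.6072 to 4 decimal places.

0.6072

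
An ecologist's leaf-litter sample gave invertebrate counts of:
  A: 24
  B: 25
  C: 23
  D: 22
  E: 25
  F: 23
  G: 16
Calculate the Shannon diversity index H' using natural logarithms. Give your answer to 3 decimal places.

1.937

Total N = 24+25+23+22+25+23+16 = 158, so the proportions are 0.1519, 0.15823, 0.14557, 0.13924, 0.15823, 0.14557, 0.10127 (working shown to 5 dp, full precision carried).
Each pᵢ ln pᵢ term: 0.1519×(-1.88454)=-0.28626, 0.15823×(-1.84372)=-0.29173, 0.14557×(-1.92710)=-0.28053, 0.13924×(-1.97155)=-0.27452, 0.15823×(-1.84372)=-0.29173, 0.14557×(-1.92710)=-0.28053, 0.10127×(-2.29001)=-0.23190.
Sum = -1.93719, so H' = 1.937.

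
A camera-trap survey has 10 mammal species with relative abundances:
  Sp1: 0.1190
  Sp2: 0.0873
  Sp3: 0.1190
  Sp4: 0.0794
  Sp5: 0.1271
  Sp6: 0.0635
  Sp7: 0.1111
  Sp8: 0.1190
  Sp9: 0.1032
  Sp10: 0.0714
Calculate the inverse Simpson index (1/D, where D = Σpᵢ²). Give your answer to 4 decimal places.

D = 0.119² + 0.0873² + 0.119² + 0.0794² + 0.1271² + 0.0635² + 0.1111² + 0.119² + 0.1032² + 0.0714² = 0.01416100 + 0.00762129 + 0.01416100 + 0.00630436 + 0.01615441 + 0.00403225 + 0.01234321 + 0.01416100 + 0.01065024 + 0.00509796 = 0.10468672 (working shown to 8 dp, full precision carried).
So 1/D = 9.552310, i.e. 9.5523 to 4 decimal places.

9.5523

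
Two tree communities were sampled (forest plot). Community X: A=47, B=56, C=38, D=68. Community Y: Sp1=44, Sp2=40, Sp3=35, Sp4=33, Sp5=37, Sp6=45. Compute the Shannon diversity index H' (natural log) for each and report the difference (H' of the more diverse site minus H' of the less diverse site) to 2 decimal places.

0.42

Community X: N=209, proportions 0.2249, 0.2679, 0.1818, 0.3254, giving H' = 1.3637 (working shown to 4 dp, full precision carried).
Community Y: N=234, proportions 0.188, 0.1709, 0.1496, 0.141, 0.1581, 0.1923, giving H' = 1.7853.
Difference = |1.3637 − 1.7853| = 0.4216, i.e. 0.42 to 2 decimal places.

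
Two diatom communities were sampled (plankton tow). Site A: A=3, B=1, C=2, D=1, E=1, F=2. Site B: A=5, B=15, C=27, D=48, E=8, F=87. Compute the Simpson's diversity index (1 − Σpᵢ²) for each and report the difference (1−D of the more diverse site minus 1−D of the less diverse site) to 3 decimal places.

Site A: N=10, proportions 0.3, 0.1, 0.2, 0.1, 0.1, 0.2, giving 1−D = 0.80000 (working shown to 5 dp, full precision carried).
Site B: N=190, proportions 0.02632, 0.07895, 0.14211, 0.25263, 0.04211, 0.45789, giving 1−D = 0.69762.
Difference = |0.80000 − 0.69762| = 0.10238, i.e. 0.102 to 3 decimal places.

0.102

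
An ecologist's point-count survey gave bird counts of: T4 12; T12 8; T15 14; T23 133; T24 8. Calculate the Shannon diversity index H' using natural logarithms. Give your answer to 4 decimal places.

0.8765

Total N = 12+8+14+133+8 = 175, so the proportions are 0.068571, 0.045714, 0.08, 0.76, 0.045714 (working shown to 6 dp, full precision carried).
Each pᵢ ln pᵢ term: 0.068571×(-2.679879)=-0.183763, 0.045714×(-3.085344)=-0.141044, 0.08×(-2.525729)=-0.202058, 0.76×(-0.274437)=-0.208572, 0.045714×(-3.085344)=-0.141044.
Sum = -0.876482, so H' = 0.8765.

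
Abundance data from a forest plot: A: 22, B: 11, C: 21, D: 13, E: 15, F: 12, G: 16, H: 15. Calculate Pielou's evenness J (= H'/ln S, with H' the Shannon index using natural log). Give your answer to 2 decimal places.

0.99

Total N = 22+11+21+13+15+12+16+15 = 125, so the proportions are 0.176, 0.088, 0.168, 0.104, 0.12, 0.096, 0.128, 0.12 (working shown to 4 dp, full precision carried).
H' = −Σ pᵢ ln pᵢ = −((-0.3058) + (-0.2139) + (-0.2997) + (-0.2354) + (-0.2544) + (-0.2250) + (-0.2631) + (-0.2544)) = 2.0517.
With S = 8 species, ln S = 2.0794, so J = 2.0517/2.0794 = 0.9866, i.e. 0.99 to 2 decimal places.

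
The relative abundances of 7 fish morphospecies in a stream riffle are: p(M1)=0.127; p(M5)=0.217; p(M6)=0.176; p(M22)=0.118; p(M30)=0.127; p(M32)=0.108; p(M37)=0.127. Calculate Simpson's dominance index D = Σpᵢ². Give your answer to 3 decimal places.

D = 0.127² + 0.217² + 0.176² + 0.118² + 0.127² + 0.108² + 0.127² = 0.01613 + 0.04709 + 0.03098 + 0.01392 + 0.01613 + 0.01166 + 0.01613 = 0.15204 (working shown to 5 dp, full precision carried).
To 3 decimal places, D = 0.152.

0.152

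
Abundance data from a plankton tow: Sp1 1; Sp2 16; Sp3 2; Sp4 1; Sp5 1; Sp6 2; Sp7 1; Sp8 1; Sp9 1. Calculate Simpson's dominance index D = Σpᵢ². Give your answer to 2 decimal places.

0.40

Total N = 1+16+2+1+1+2+1+1+1 = 26, so the proportions are 0.0385, 0.6154, 0.0769, 0.0385, 0.0385, 0.0769, 0.0385, 0.0385, 0.0385 (working shown to 4 dp, full precision carried).
D = 0.0385² + 0.6154² + 0.0769² + 0.0385² + 0.0385² + 0.0769² + 0.0385² + 0.0385² + 0.0385² = 0.0015 + 0.3787 + 0.0059 + 0.0015 + 0.0015 + 0.0059 + 0.0015 + 0.0015 + 0.0015 = 0.3994.
To 2 decimal places, D = 0.40.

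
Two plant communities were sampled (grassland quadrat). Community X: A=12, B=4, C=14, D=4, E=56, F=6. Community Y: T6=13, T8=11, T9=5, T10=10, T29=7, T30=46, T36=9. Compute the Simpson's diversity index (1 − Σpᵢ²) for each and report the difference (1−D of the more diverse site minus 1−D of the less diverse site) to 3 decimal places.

0.124

Community X: N=96, proportions 0.125, 0.04167, 0.14583, 0.04167, 0.58333, 0.0625, giving 1−D = 0.61545 (working shown to 5 dp, full precision carried).
Community Y: N=101, proportions 0.12871, 0.10891, 0.0495, 0.09901, 0.06931, 0.45545, 0.08911, giving 1−D = 0.73914.
Difference = |0.61545 − 0.73914| = 0.12369, i.e. 0.124 to 3 decimal places.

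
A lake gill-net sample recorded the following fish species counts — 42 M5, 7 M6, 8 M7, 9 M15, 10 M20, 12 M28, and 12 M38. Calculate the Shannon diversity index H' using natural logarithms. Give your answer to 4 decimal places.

1.7084

Total N = 42+7+8+9+10+12+12 = 100, so the proportions are 0.42, 0.07, 0.08, 0.09, 0.1, 0.12, 0.12 (working shown to 6 dp, full precision carried).
Each pᵢ ln pᵢ term: 0.42×(-0.867501)=-0.364350, 0.07×(-2.659260)=-0.186148, 0.08×(-2.525729)=-0.202058, 0.09×(-2.407946)=-0.216715, 0.1×(-2.302585)=-0.230259, 0.12×(-2.120264)=-0.254432, 0.12×(-2.120264)=-0.254432.
Sum = -1.708394, so H' = 1.7084.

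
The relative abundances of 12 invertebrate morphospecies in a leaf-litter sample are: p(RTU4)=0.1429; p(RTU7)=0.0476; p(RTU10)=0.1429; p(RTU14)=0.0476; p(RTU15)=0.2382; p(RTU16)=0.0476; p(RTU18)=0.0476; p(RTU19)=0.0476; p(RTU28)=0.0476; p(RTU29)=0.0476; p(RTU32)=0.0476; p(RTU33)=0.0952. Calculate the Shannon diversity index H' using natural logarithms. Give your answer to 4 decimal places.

Each pᵢ ln pᵢ term (working shown to 6 dp, full precision carried): 0.1429×(-1.945610)=-0.278028, 0.0476×(-3.044923)=-0.144938, 0.1429×(-1.945610)=-0.278028, 0.0476×(-3.044923)=-0.144938, 0.2382×(-1.434645)=-0.341732, 0.0476×(-3.044923)=-0.144938, 0.0476×(-3.044923)=-0.144938, 0.0476×(-3.044923)=-0.144938, 0.0476×(-3.044923)=-0.144938, 0.0476×(-3.044923)=-0.144938, 0.0476×(-3.044923)=-0.144938, 0.0952×(-2.351775)=-0.223889.
Sum = -2.281183, so H' = 2.2812.

2.2812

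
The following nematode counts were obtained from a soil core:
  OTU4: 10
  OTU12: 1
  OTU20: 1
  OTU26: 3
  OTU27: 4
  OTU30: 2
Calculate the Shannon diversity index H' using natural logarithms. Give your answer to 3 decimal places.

1.461

Total N = 10+1+1+3+4+2 = 21, so the proportions are 0.47619, 0.04762, 0.04762, 0.14286, 0.19048, 0.09524 (working shown to 5 dp, full precision carried).
Each pᵢ ln pᵢ term: 0.47619×(-0.74194)=-0.35330, 0.04762×(-3.04452)=-0.14498, 0.04762×(-3.04452)=-0.14498, 0.14286×(-1.94591)=-0.27799, 0.19048×(-1.65823)=-0.31585, 0.09524×(-2.35138)=-0.22394.
Sum = -1.46104, so H' = 1.461.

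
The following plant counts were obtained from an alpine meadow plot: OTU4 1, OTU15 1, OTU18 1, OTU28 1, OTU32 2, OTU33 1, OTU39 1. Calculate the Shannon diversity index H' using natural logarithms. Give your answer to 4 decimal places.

1.9062

Total N = 1+1+1+1+2+1+1 = 8, so the proportions are 0.125, 0.125, 0.125, 0.125, 0.25, 0.125, 0.125 (working shown to 6 dp, full precision carried).
Each pᵢ ln pᵢ term: 0.125×(-2.079442)=-0.259930, 0.125×(-2.079442)=-0.259930, 0.125×(-2.079442)=-0.259930, 0.125×(-2.079442)=-0.259930, 0.25×(-1.386294)=-0.346574, 0.125×(-2.079442)=-0.259930, 0.125×(-2.079442)=-0.259930.
Sum = -1.906155, so H' = 1.9062.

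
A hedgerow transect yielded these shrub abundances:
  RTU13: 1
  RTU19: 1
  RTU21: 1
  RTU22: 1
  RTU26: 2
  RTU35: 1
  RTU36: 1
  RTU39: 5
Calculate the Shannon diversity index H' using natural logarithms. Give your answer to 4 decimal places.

1.8393

Total N = 1+1+1+1+2+1+1+5 = 13, so the proportions are 0.076923, 0.076923, 0.076923, 0.076923, 0.153846, 0.076923, 0.076923, 0.384615 (working shown to 6 dp, full precision carried).
Each pᵢ ln pᵢ term: 0.076923×(-2.564949)=-0.197304, 0.076923×(-2.564949)=-0.197304, 0.076923×(-2.564949)=-0.197304, 0.076923×(-2.564949)=-0.197304, 0.153846×(-1.871802)=-0.287970, 0.076923×(-2.564949)=-0.197304, 0.076923×(-2.564949)=-0.197304, 0.384615×(-0.955511)=-0.367504.
Sum = -1.839297, so H' = 1.8393.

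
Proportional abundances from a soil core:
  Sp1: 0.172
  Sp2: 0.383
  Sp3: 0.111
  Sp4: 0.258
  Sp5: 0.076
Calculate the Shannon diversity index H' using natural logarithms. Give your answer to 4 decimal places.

1.4597

Each pᵢ ln pᵢ term (working shown to 6 dp, full precision carried): 0.172×(-1.760261)=-0.302765, 0.383×(-0.959720)=-0.367573, 0.111×(-2.198225)=-0.244003, 0.258×(-1.354796)=-0.349537, 0.076×(-2.577022)=-0.195854.
Sum = -1.459732, so H' = 1.4597.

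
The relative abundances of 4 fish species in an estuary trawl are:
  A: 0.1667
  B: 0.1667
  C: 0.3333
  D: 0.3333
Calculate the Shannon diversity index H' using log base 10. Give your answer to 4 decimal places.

Each pᵢ log₁₀ pᵢ term (working shown to 6 dp, full precision carried): 0.1667×(-0.778064)=-0.129703, 0.1667×(-0.778064)=-0.129703, 0.3333×(-0.477165)=-0.159039, 0.3333×(-0.477165)=-0.159039.
Sum = -0.577485, so H' = 0.5775.

0.5775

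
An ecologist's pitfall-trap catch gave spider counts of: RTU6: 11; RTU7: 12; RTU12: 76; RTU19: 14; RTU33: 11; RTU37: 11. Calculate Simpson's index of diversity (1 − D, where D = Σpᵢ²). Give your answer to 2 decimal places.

Total N = 11+12+76+14+11+11 = 135, so the proportions are 0.0815, 0.0889, 0.563, 0.1037, 0.0815, 0.0815 (working shown to 4 dp, full precision carried).
D = 0.0815² + 0.0889² + 0.563² + 0.1037² + 0.0815² + 0.0815² = 0.0066 + 0.0079 + 0.3169 + 0.0108 + 0.0066 + 0.0066 = 0.3555.
So 1 − D = 0.6445, i.e. 0.64 to 2 decimal places.

0.64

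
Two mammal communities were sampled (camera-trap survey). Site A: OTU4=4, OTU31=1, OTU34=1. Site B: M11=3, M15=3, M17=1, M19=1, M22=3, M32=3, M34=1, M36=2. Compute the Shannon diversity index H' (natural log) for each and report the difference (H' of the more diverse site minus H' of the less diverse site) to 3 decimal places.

1.109

Site A: N=6, proportions 0.6666667, 0.1666667, 0.1666667, giving H' = 0.8675632 (working shown to 7 dp, full precision carried).
Site B: N=17, proportions 0.1764706, 0.1764706, 0.0588235, 0.0588235, 0.1764706, 0.1764706, 0.0588235, 0.1176471, giving H' = 1.9761756.
Difference = |0.8675632 − 1.9761756| = 1.1086124, i.e. 1.109 to 3 decimal places.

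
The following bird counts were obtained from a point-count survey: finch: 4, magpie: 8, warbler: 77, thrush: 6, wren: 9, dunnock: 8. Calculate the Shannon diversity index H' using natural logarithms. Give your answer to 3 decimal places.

Total N = 4+8+77+6+9+8 = 112, so the proportions are 0.03571, 0.07143, 0.6875, 0.05357, 0.08036, 0.07143 (working shown to 5 dp, full precision carried).
Each pᵢ ln pᵢ term: 0.03571×(-3.33220)=-0.11901, 0.07143×(-2.63906)=-0.18850, 0.6875×(-0.37469)=-0.25760, 0.05357×(-2.92674)=-0.15679, 0.08036×(-2.52127)=-0.20260, 0.07143×(-2.63906)=-0.18850.
Sum = -1.11301, so H' = 1.113.

1.113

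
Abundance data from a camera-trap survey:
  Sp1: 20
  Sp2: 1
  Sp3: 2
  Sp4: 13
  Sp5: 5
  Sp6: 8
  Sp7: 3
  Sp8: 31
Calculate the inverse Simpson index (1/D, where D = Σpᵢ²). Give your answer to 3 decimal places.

Total N = 20+1+2+13+5+8+3+31 = 83, so the proportions are 0.2409639, 0.0120482, 0.0240964, 0.1566265, 0.060241, 0.0963855, 0.0361446, 0.373494 (working shown to 7 dp, full precision carried).
D = 0.2409639² + 0.0120482² + 0.0240964² + 0.1566265² + 0.060241² + 0.0963855² + 0.0361446² + 0.373494² = 0.0580636 + 0.0001452 + 0.0005806 + 0.0245319 + 0.0036290 + 0.0092902 + 0.0013064 + 0.1394978 = 0.2370446.
So 1/D = 4.21862, i.e. 4.219 to 3 decimal places.

4.219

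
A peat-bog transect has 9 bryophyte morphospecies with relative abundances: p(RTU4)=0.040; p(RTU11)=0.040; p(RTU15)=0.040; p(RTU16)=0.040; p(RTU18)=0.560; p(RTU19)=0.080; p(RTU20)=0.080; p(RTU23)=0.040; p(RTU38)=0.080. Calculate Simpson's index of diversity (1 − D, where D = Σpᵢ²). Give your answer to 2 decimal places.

D = 0.04² + 0.04² + 0.04² + 0.04² + 0.56² + 0.08² + 0.08² + 0.04² + 0.08² = 0.0016 + 0.0016 + 0.0016 + 0.0016 + 0.3136 + 0.0064 + 0.0064 + 0.0016 + 0.0064 = 0.3408 (working shown to 4 dp, full precision carried).
So 1 − D = 0.6592, i.e. 0.66 to 2 decimal places.

0.66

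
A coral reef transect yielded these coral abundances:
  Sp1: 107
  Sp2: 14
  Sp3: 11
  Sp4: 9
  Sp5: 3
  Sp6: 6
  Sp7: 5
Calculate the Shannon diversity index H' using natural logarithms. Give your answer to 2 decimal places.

1.14

Total N = 107+14+11+9+3+6+5 = 155, so the proportions are 0.6903, 0.0903, 0.071, 0.0581, 0.0194, 0.0387, 0.0323 (working shown to 4 dp, full precision carried).
Each pᵢ ln pᵢ term: 0.6903×(-0.3706)=-0.2558, 0.0903×(-2.4044)=-0.2172, 0.071×(-2.6455)=-0.1877, 0.0581×(-2.8462)=-0.1653, 0.0194×(-3.9448)=-0.0764, 0.0387×(-3.2517)=-0.1259, 0.0323×(-3.4340)=-0.1108.
Sum = -1.1390, so H' = 1.14.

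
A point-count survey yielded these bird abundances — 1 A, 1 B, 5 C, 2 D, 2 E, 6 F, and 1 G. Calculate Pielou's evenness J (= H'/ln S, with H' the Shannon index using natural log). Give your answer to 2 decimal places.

Total N = 1+1+5+2+2+6+1 = 18, so the proportions are 0.0556, 0.0556, 0.2778, 0.1111, 0.1111, 0.3333, 0.0556 (working shown to 4 dp, full precision carried).
H' = −Σ pᵢ ln pᵢ = −((-0.1606) + (-0.1606) + (-0.3558) + (-0.2441) + (-0.2441) + (-0.3662) + (-0.1606)) = 1.6920.
With S = 7 species, ln S = 1.9459, so J = 1.6920/1.9459 = 0.8695, i.e. 0.87 to 2 decimal places.

0.87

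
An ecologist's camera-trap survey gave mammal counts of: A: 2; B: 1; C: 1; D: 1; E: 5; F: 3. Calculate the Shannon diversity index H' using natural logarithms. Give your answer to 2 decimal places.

Total N = 2+1+1+1+5+3 = 13, so the proportions are 0.1538, 0.0769, 0.0769, 0.0769, 0.3846, 0.2308 (working shown to 4 dp, full precision carried).
Each pᵢ ln pᵢ term: 0.1538×(-1.8718)=-0.2880, 0.0769×(-2.5649)=-0.1973, 0.0769×(-2.5649)=-0.1973, 0.0769×(-2.5649)=-0.1973, 0.3846×(-0.9555)=-0.3675, 0.2308×(-1.4663)=-0.3384.
Sum = -1.5858, so H' = 1.59.

1.59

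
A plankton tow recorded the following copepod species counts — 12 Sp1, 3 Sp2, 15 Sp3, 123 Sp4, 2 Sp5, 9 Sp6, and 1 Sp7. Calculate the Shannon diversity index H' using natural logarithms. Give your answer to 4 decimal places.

Total N = 12+3+15+123+2+9+1 = 165, so the proportions are 0.072727, 0.018182, 0.090909, 0.745455, 0.012121, 0.054545, 0.006061 (working shown to 6 dp, full precision carried).
Each pᵢ ln pᵢ term: 0.072727×(-2.621039)=-0.190621, 0.018182×(-4.007333)=-0.072861, 0.090909×(-2.397895)=-0.217990, 0.745455×(-0.293761)=-0.218986, 0.012121×(-4.412798)=-0.053488, 0.054545×(-2.908721)=-0.158658, 0.006061×(-5.105945)=-0.030945.
Sum = -0.943549, so H' = 0.9435.

0.9435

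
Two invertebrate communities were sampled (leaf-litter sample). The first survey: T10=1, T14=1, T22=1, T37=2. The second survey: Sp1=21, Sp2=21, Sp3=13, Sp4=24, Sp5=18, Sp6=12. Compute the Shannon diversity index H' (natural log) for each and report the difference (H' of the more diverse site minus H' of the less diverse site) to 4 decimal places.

The first survey: N=5, proportions 0.2, 0.2, 0.2, 0.4, giving H' = 1.332179 (working shown to 6 dp, full precision carried).
The second survey: N=109, proportions 0.192661, 0.192661, 0.119266, 0.220183, 0.165138, 0.110092, giving H' = 1.761686.
Difference = |1.332179 − 1.761686| = 0.429507, i.e. 0.4295 to 4 decimal places.

0.4295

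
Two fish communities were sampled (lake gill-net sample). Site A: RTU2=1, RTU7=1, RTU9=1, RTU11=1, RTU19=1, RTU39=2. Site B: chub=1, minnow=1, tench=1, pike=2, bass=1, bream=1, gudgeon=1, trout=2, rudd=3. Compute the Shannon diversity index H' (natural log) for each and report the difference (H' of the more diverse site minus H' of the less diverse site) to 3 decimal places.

0.350

Site A: N=7, proportions 0.14286, 0.14286, 0.14286, 0.14286, 0.14286, 0.28571, giving H' = 1.74787 (working shown to 5 dp, full precision carried).
Site B: N=13, proportions 0.07692, 0.07692, 0.07692, 0.15385, 0.07692, 0.07692, 0.07692, 0.15385, 0.23077, giving H' = 2.09815.
Difference = |1.74787 − 2.09815| = 0.35028, i.e. 0.350 to 3 decimal places.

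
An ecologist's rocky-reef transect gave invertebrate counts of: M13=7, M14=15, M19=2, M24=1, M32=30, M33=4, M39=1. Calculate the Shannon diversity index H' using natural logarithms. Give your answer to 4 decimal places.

1.3742

Total N = 7+15+2+1+30+4+1 = 60, so the proportions are 0.116667, 0.25, 0.033333, 0.016667, 0.5, 0.066667, 0.016667 (working shown to 6 dp, full precision carried).
Each pᵢ ln pᵢ term: 0.116667×(-2.148434)=-0.250651, 0.25×(-1.386294)=-0.346574, 0.033333×(-3.401197)=-0.113373, 0.016667×(-4.094345)=-0.068239, 0.5×(-0.693147)=-0.346574, 0.066667×(-2.708050)=-0.180537, 0.016667×(-4.094345)=-0.068239.
Sum = -1.374186, so H' = 1.3742.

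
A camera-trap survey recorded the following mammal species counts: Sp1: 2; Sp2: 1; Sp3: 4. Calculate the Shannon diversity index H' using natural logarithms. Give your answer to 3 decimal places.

Total N = 2+1+4 = 7, so the proportions are 0.28571, 0.14286, 0.57143 (working shown to 5 dp, full precision carried).
Each pᵢ ln pᵢ term: 0.28571×(-1.25276)=-0.35793, 0.14286×(-1.94591)=-0.27799, 0.57143×(-0.55962)=-0.31978.
Sum = -0.95570, so H' = 0.956.

0.956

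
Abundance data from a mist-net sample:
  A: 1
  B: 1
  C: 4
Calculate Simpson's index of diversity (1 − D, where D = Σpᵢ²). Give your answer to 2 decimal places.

Total N = 1+1+4 = 6, so the proportions are 0.1667, 0.1667, 0.6667 (working shown to 4 dp, full precision carried).
D = 0.1667² + 0.1667² + 0.6667² = 0.0278 + 0.0278 + 0.4444 = 0.5000.
So 1 − D = 0.5000, i.e. 0.50 to 2 decimal places.

0.50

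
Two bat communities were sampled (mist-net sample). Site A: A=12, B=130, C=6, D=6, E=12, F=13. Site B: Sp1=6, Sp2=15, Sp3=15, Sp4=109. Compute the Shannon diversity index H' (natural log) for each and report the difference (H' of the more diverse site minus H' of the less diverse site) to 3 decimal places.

Site A: N=179, proportions 0.067039, 0.726257, 0.03352, 0.03352, 0.067039, 0.072626, giving H' = 1.012734 (working shown to 6 dp, full precision carried).
Site B: N=145, proportions 0.041379, 0.103448, 0.103448, 0.751724, giving H' = 0.815706.
Difference = |1.012734 − 0.815706| = 0.197028, i.e. 0.197 to 3 decimal places.

0.197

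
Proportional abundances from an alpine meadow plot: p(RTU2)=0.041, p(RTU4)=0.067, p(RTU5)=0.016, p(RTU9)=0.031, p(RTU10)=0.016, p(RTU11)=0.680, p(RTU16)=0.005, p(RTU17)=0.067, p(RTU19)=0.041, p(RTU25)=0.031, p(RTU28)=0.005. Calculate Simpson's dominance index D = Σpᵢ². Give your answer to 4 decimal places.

0.4772

D = 0.041² + 0.067² + 0.016² + 0.031² + 0.016² + 0.68² + 0.005² + 0.067² + 0.041² + 0.031² + 0.005² = 0.001681 + 0.004489 + 0.000256 + 0.000961 + 0.000256 + 0.462400 + 0.000025 + 0.004489 + 0.001681 + 0.000961 + 0.000025 = 0.477224 (working shown to 6 dp, full precision carried).
To 4 decimal places, D = 0.4772.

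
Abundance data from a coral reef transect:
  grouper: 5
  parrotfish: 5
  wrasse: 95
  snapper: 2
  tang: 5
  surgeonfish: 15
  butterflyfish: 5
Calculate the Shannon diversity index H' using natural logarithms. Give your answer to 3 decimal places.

Total N = 5+5+95+2+5+15+5 = 132, so the proportions are 0.03788, 0.03788, 0.7197, 0.01515, 0.03788, 0.11364, 0.03788 (working shown to 5 dp, full precision carried).
Each pᵢ ln pᵢ term: 0.03788×(-3.27336)=-0.12399, 0.03788×(-3.27336)=-0.12399, 0.7197×(-0.32893)=-0.23673, 0.01515×(-4.18965)=-0.06348, 0.03788×(-3.27336)=-0.12399, 0.11364×(-2.17475)=-0.24713, 0.03788×(-3.27336)=-0.12399.
Sum = -1.04330, so H' = 1.043.

1.043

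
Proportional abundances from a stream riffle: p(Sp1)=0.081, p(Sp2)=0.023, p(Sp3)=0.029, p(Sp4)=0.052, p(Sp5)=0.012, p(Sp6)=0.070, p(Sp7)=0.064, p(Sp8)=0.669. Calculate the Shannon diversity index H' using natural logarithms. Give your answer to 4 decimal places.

1.2308

Each pᵢ ln pᵢ term (working shown to 6 dp, full precision carried): 0.081×(-2.513306)=-0.203578, 0.023×(-3.772261)=-0.086762, 0.029×(-3.540459)=-0.102673, 0.052×(-2.956512)=-0.153739, 0.012×(-4.422849)=-0.053074, 0.07×(-2.659260)=-0.186148, 0.064×(-2.748872)=-0.175928, 0.669×(-0.401971)=-0.268919.
Sum = -1.230821, so H' = 1.2308.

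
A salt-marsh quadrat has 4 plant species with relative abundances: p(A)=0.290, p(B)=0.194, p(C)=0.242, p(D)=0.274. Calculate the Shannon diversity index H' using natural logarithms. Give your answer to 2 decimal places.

1.38

Each pᵢ ln pᵢ term (working shown to 4 dp, full precision carried): 0.29×(-1.2379)=-0.3590, 0.194×(-1.6399)=-0.3181, 0.242×(-1.4188)=-0.3434, 0.274×(-1.2946)=-0.3547.
Sum = -1.3752, so H' = 1.38.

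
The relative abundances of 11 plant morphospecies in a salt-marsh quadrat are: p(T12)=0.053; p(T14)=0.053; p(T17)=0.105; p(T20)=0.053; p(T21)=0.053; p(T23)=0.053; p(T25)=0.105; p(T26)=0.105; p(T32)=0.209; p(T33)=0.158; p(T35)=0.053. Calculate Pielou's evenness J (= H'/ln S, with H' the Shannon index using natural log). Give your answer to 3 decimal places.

0.944

H' = −Σ pᵢ ln pᵢ = −((-0.15569) + (-0.15569) + (-0.23665) + (-0.15569) + (-0.15569) + (-0.15569) + (-0.23665) + (-0.23665) + (-0.32717) + (-0.29154) + (-0.15569)) = 2.26277 (working shown to 5 dp, full precision carried).
With S = 11 species, ln S = 2.39790, so J = 2.26277/2.39790 = 0.94365, i.e. 0.944 to 3 decimal places.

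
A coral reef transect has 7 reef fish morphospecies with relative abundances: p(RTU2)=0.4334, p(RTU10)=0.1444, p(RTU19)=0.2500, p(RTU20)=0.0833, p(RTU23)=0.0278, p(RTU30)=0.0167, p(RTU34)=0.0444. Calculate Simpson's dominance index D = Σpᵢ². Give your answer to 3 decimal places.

D = 0.4334² + 0.1444² + 0.25² + 0.0833² + 0.0278² + 0.0167² + 0.0444² = 0.18784 + 0.02085 + 0.06250 + 0.00694 + 0.00077 + 0.00028 + 0.00197 = 0.28115 (working shown to 5 dp, full precision carried).
To 3 decimal places, D = 0.281.

0.281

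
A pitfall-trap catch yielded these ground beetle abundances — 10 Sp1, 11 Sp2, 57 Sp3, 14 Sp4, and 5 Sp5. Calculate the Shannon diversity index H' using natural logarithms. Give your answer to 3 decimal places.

Total N = 10+11+57+14+5 = 97, so the proportions are 0.10309, 0.1134, 0.58763, 0.14433, 0.05155 (working shown to 5 dp, full precision carried).
Each pᵢ ln pᵢ term: 0.10309×(-2.27213)=-0.23424, 0.1134×(-2.17682)=-0.24686, 0.58763×(-0.53166)=-0.31242, 0.14433×(-1.93565)=-0.27937, 0.05155×(-2.96527)=-0.15285.
Sum = -1.22574, so H' = 1.226.

1.226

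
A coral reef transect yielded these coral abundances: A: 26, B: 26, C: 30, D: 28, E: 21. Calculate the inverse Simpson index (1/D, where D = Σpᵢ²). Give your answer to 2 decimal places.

Total N = 26+26+30+28+21 = 131, so the proportions are 0.198473, 0.198473, 0.229008, 0.21374, 0.160305 (working shown to 6 dp, full precision carried).
D = 0.198473² + 0.198473² + 0.229008² + 0.21374² + 0.160305² = 0.039392 + 0.039392 + 0.052444 + 0.045685 + 0.025698 = 0.202611.
So 1/D = 4.9356, i.e. 4.94 to 2 decimal places.

4.94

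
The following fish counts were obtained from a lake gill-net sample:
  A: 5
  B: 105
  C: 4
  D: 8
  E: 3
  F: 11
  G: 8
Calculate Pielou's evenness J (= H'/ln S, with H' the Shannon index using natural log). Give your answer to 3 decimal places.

0.537

Total N = 5+105+4+8+3+11+8 = 144, so the proportions are 0.03472, 0.72917, 0.02778, 0.05556, 0.02083, 0.07639, 0.05556 (working shown to 5 dp, full precision carried).
H' = −Σ pᵢ ln pᵢ = −((-0.11668) + (-0.23031) + (-0.09954) + (-0.16058) + (-0.08065) + (-0.19647) + (-0.16058)) = 1.04480.
With S = 7 species, ln S = 1.94591, so J = 1.04480/1.94591 = 0.53692, i.e. 0.537 to 3 decimal places.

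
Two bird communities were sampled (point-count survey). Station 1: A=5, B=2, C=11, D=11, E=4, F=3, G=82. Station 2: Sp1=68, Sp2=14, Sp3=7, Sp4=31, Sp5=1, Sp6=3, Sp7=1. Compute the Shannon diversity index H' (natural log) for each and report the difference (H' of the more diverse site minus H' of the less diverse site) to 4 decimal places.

0.1439

Station 1: N=118, proportions 0.0423729, 0.0169492, 0.0932203, 0.0932203, 0.0338983, 0.0254237, 0.6949153, giving H' = 1.1064543 (working shown to 7 dp, full precision carried).
Station 2: N=125, proportions 0.544, 0.112, 0.056, 0.248, 0.008, 0.024, 0.008, giving H' = 1.2503606.
Difference = |1.1064543 − 1.2503606| = 0.1439063, i.e. 0.1439 to 4 decimal places.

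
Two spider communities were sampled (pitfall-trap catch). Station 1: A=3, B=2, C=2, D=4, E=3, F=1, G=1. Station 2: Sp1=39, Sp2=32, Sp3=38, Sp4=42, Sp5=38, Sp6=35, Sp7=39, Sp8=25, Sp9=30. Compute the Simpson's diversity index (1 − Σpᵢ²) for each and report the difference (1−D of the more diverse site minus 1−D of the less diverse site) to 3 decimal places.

0.058

Station 1: N=16, proportions 0.1875, 0.125, 0.125, 0.25, 0.1875, 0.0625, 0.0625, giving 1−D = 0.82812 (working shown to 5 dp, full precision carried).
Station 2: N=318, proportions 0.12264, 0.10063, 0.1195, 0.13208, 0.1195, 0.11006, 0.12264, 0.07862, 0.09434, giving 1−D = 0.88659.
Difference = |0.82812 − 0.88659| = 0.05847, i.e. 0.058 to 3 decimal places.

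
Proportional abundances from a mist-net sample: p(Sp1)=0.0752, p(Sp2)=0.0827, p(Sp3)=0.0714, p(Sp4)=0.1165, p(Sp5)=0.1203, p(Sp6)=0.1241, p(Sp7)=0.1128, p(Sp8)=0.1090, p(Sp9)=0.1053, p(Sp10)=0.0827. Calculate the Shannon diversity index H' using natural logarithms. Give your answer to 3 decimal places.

2.284

Each pᵢ ln pᵢ term (working shown to 5 dp, full precision carried): 0.0752×(-2.58760)=-0.19459, 0.0827×(-2.49254)=-0.20613, 0.0714×(-2.63946)=-0.18846, 0.1165×(-2.14986)=-0.25046, 0.1203×(-2.11777)=-0.25477, 0.1241×(-2.08667)=-0.25896, 0.1128×(-2.18214)=-0.24615, 0.109×(-2.21641)=-0.24159, 0.1053×(-2.25094)=-0.23702, 0.0827×(-2.49254)=-0.20613.
Sum = -2.28425, so H' = 2.284.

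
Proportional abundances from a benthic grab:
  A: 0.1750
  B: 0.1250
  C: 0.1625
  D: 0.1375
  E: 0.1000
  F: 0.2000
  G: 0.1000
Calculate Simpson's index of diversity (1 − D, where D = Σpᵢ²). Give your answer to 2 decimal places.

0.85

D = 0.175² + 0.125² + 0.1625² + 0.1375² + 0.1² + 0.2² + 0.1² = 0.0306 + 0.0156 + 0.0264 + 0.0189 + 0.0100 + 0.0400 + 0.0100 = 0.1516 (working shown to 4 dp, full precision carried).
So 1 − D = 0.8484, i.e. 0.85 to 2 decimal places.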